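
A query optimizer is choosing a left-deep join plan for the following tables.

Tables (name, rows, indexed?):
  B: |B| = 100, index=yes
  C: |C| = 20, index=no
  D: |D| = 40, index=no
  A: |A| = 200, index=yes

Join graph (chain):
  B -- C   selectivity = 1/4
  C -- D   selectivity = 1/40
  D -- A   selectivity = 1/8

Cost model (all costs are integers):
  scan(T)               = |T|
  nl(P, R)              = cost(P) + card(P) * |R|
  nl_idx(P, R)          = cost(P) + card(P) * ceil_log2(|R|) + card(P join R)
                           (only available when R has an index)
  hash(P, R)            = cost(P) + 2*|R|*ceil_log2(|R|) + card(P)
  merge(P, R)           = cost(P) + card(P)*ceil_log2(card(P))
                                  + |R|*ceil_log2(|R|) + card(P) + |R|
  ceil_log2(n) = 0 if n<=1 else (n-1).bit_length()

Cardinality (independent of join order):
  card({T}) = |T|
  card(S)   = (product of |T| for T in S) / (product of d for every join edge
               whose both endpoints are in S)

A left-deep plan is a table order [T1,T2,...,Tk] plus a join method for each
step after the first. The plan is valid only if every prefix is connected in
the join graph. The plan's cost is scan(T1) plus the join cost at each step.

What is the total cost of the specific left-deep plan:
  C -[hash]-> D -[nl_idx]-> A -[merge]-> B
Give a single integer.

6980

step 1: scan C: cost=20, card=20
step 2: join D via hash
    card(P join D) = 20*40/(40) = 20
    cost = 20 + 2*40*6 + 20 = 520
step 3: join A via nl_idx
    card(P join A) = 20*200/(8) = 500
    cost = 520 + 20*8 + 500 = 1180
step 4: join B via merge
    card(P join B) = 500*100/(4) = 12500
    cost = 1180 + 500*9 + 100*7 + 500 + 100 = 6980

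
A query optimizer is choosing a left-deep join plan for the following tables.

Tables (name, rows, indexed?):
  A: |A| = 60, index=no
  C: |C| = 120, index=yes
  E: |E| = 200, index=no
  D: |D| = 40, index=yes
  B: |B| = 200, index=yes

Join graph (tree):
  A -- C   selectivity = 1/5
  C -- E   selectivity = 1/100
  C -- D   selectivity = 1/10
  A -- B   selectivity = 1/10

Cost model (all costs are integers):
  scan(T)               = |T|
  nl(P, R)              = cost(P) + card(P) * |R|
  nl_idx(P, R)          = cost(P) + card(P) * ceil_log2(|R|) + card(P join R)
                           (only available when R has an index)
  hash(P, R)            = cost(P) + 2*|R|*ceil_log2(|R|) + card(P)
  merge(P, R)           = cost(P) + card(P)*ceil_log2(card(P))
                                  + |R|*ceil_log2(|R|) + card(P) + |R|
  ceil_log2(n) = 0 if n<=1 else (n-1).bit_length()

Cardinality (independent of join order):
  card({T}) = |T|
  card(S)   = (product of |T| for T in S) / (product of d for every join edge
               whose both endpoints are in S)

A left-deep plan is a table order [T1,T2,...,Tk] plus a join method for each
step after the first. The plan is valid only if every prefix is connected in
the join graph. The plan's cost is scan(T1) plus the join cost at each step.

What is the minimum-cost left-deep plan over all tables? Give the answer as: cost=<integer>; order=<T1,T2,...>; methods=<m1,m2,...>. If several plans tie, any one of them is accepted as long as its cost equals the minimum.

cost=18960; order=E,C,D,A,B; methods=nl_idx,hash,hash,hash

Selinger DP (subsets sized 1..n):
  {A}: scan cost=60, card=60
  {C}: scan cost=120, card=120
  {E}: scan cost=200, card=200
  {D}: scan cost=40, card=40
  {B}: scan cost=200, card=200
  {AC}: card=1440; try (A,hash)→960, (C,merge)→1440, (A,merge)→1500, (C,hash)→1800, (C,nl_idx)→1920, (C,nl)→7260 …(+1); best=960 via (A,hash)
  {AB}: card=1200; try (A,hash)→1120, (B,nl_idx)→1740, (B,merge)→2280, (A,merge)→2420, (B,hash)→3320, (B,nl)→12060 …(+1); best=1120 via (A,hash)
  {CE}: card=240; try (C,nl_idx)→1840, (C,hash)→2080, (E,merge)→2880, (C,merge)→2960, (E,hash)→3440, (E,nl)→24120 …(+1); best=1840 via (C,nl_idx)
  {CD}: card=480; try (D,hash)→720, (C,nl_idx)→800, (C,merge)→1280, (D,nl_idx)→1320, (D,merge)→1360, (C,hash)→1760 …(+2); best=720 via (D,hash)
  {ACE}: card=2880; try (A,hash)→2800, (A,merge)→4420, (E,hash)→5600, (A,nl)→16240, (E,merge)→20040, (E,nl)→288960; best=2800 via (A,hash)
  {ACD}: card=5760; try (A,hash)→1920, (D,hash)→2880, (A,merge)→5940, (D,nl_idx)→15360, (D,merge)→18520, (A,nl)→29520 …(+1); best=1920 via (A,hash)
  {ABC}: card=28800; try (C,hash)→4000, (B,hash)→5600, (C,merge)→16480, (B,merge)→20040, (C,nl_idx)→38320, (B,nl_idx)→41280 …(+2); best=4000 via (C,hash)
  {CDE}: card=960; try (D,hash)→2560, (D,nl_idx)→4240, (D,merge)→4280, (E,hash)→4400, (E,merge)→7320, (D,nl)→11440 …(+1); best=2560 via (D,hash)
  {ACDE}: card=11520; try (A,hash)→4240, (D,hash)→6160, (E,hash)→10880, (A,merge)→13540, (D,nl_idx)→31600, (D,merge)→40520 …(+4); best=4240 via (A,hash)
  {ABCE}: card=57600; try (B,hash)→8880, (E,hash)→36000, (B,merge)→42040, (B,nl_idx)→83440, (E,merge)→466600, (B,nl)→578800 …(+1); best=8880 via (B,hash)
  {ABCD}: card=115200; try (B,hash)→10880, (D,hash)→33280, (B,merge)→84360, (B,nl_idx)→163200, (D,nl_idx)→292000, (D,merge)→465080 …(+2); best=10880 via (B,hash)
  {ABCDE}: card=230400; try (B,hash)→18960, (D,hash)→66960, (E,hash)→129280, (B,merge)→178840, (B,nl_idx)→326800, (D,nl_idx)→584880 …(+5); best=18960 via (B,hash)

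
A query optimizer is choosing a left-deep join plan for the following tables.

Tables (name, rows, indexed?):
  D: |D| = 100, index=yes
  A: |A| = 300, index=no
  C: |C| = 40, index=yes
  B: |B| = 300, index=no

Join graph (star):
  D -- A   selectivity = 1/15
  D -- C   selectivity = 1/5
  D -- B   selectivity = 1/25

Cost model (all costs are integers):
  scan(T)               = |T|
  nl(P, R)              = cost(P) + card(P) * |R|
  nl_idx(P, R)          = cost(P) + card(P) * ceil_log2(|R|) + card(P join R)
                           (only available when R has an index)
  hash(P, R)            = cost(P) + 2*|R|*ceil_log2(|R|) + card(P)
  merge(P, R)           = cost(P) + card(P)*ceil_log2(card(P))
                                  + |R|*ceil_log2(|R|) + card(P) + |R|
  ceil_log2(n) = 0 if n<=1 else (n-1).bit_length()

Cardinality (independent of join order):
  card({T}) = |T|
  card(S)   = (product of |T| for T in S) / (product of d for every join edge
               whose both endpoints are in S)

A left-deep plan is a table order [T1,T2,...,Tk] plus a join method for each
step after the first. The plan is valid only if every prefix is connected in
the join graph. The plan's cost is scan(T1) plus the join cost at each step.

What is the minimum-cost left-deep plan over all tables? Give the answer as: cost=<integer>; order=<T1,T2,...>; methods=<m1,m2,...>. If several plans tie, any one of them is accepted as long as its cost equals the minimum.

Selinger DP (subsets sized 1..n):
  {D}: scan cost=100, card=100
  {A}: scan cost=300, card=300
  {C}: scan cost=40, card=40
  {B}: scan cost=300, card=300
  {AD}: card=2000; try (D,hash)→2000, (A,merge)→3900, (D,merge)→4100, (D,nl_idx)→4400, (A,hash)→5600, (A,nl)→30100 …(+1); best=2000 via (D,hash)
  {CD}: card=800; try (C,hash)→680, (D,merge)→1120, (D,nl_idx)→1120, (C,merge)→1180, (D,hash)→1480, (C,nl_idx)→1500 …(+2); best=680 via (C,hash)
  {BD}: card=1200; try (D,hash)→2000, (D,nl_idx)→3600, (B,merge)→3900, (D,merge)→4100, (B,hash)→5600, (B,nl)→30100 …(+1); best=2000 via (D,hash)
  {ACD}: card=16000; try (C,hash)→4480, (A,hash)→6880, (A,merge)→12480, (C,merge)→26280, (C,nl_idx)→30000, (C,nl)→82000 …(+1); best=4480 via (C,hash)
  {ABD}: card=24000; try (A,hash)→8600, (B,hash)→9400, (A,merge)→19400, (B,merge)→29000, (A,nl)→362000, (B,nl)→602000; best=8600 via (A,hash)
  {BCD}: card=9600; try (C,hash)→3680, (B,hash)→6880, (B,merge)→12480, (C,merge)→16680, (C,nl_idx)→18800, (C,nl)→50000 …(+1); best=3680 via (C,hash)
  {ABCD}: card=192000; try (A,hash)→18680, (B,hash)→25880, (C,hash)→33080, (A,merge)→150680, (B,merge)→247480, (C,nl_idx)→344600 …(+4); best=18680 via (A,hash)

cost=18680; order=B,D,C,A; methods=hash,hash,hash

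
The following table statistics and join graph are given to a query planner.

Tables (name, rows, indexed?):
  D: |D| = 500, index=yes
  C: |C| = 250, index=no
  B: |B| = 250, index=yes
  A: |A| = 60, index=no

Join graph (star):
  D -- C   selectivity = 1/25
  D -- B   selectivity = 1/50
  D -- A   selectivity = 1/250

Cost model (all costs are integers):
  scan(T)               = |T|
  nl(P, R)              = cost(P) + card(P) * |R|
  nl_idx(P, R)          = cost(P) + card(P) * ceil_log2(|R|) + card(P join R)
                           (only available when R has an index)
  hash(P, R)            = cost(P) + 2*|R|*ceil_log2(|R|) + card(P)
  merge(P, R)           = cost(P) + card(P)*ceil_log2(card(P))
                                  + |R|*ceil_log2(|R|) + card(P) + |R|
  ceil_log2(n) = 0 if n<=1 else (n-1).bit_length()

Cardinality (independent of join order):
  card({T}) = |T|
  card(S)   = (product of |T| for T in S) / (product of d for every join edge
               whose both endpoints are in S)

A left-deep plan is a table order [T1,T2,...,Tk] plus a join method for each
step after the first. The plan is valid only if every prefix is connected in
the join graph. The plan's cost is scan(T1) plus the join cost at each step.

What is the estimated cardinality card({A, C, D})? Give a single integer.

Tables in S: A(60), C(250), D(500)
Edges inside S: D-C(d=25), D-A(d=250)
numerator = 60 * 250 * 500 = 7500000
denominator = 25 * 250 = 6250
card(S) = 7500000 / 6250 = 1200

1200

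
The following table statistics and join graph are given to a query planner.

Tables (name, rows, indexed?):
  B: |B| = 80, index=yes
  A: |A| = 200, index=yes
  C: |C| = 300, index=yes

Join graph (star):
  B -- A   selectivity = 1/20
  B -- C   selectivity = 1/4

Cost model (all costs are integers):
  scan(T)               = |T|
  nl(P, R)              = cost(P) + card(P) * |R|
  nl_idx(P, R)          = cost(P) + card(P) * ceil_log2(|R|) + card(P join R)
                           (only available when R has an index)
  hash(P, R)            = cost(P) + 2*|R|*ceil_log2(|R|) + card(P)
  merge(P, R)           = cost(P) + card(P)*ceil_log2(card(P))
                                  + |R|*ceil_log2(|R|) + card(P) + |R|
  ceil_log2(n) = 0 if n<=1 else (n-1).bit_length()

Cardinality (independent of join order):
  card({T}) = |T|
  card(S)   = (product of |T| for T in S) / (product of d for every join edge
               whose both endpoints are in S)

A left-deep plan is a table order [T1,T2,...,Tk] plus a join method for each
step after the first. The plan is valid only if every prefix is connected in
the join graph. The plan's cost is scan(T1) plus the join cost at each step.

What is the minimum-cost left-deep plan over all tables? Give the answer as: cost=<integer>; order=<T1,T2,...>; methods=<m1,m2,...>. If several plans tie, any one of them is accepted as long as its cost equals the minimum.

Selinger DP (subsets sized 1..n):
  {B}: scan cost=80, card=80
  {A}: scan cost=200, card=200
  {C}: scan cost=300, card=300
  {AB}: card=800; try (B,hash)→1520, (A,nl_idx)→1520, (B,nl_idx)→2400, (A,merge)→2520, (B,merge)→2640, (A,hash)→3360 …(+2); best=1520 via (B,hash)
  {BC}: card=6000; try (B,hash)→1720, (C,merge)→3720, (B,merge)→3940, (C,hash)→5560, (C,nl_idx)→6800, (B,nl_idx)→8400 …(+2); best=1720 via (B,hash)
  {ABC}: card=60000; try (C,hash)→7720, (A,hash)→10920, (C,merge)→13320, (C,nl_idx)→68720, (A,merge)→87520, (A,nl_idx)→109720 …(+2); best=7720 via (C,hash)

cost=7720; order=A,B,C; methods=hash,hash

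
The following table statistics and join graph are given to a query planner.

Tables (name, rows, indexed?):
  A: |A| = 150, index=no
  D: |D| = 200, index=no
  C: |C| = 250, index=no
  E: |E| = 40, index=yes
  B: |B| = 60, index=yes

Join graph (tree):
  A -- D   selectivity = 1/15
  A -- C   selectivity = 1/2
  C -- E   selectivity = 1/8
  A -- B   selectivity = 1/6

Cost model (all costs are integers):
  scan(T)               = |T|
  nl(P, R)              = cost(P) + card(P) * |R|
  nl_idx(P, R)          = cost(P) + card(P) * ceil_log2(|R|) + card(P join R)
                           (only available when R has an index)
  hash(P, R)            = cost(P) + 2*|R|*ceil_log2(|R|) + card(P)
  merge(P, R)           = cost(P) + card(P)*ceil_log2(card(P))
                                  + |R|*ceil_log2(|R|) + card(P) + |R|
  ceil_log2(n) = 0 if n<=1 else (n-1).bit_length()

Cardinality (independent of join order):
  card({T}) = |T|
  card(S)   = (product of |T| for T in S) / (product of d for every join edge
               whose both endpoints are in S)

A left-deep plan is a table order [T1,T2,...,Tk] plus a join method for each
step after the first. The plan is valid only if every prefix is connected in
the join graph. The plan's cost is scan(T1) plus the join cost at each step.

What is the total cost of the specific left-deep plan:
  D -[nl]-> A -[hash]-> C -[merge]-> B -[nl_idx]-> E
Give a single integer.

step 1: scan D: cost=200, card=200
step 2: join A via nl
    card(P join A) = 200*150/(15) = 2000
    cost = 200 + 200*150 = 30200
step 3: join C via hash
    card(P join C) = 2000*250/(2) = 250000
    cost = 30200 + 2*250*8 + 2000 = 36200
step 4: join B via merge
    card(P join B) = 250000*60/(6) = 2500000
    cost = 36200 + 250000*18 + 60*6 + 250000 + 60 = 4786620
step 5: join E via nl_idx
    card(P join E) = 2500000*40/(8) = 12500000
    cost = 4786620 + 2500000*6 + 12500000 = 32286620

32286620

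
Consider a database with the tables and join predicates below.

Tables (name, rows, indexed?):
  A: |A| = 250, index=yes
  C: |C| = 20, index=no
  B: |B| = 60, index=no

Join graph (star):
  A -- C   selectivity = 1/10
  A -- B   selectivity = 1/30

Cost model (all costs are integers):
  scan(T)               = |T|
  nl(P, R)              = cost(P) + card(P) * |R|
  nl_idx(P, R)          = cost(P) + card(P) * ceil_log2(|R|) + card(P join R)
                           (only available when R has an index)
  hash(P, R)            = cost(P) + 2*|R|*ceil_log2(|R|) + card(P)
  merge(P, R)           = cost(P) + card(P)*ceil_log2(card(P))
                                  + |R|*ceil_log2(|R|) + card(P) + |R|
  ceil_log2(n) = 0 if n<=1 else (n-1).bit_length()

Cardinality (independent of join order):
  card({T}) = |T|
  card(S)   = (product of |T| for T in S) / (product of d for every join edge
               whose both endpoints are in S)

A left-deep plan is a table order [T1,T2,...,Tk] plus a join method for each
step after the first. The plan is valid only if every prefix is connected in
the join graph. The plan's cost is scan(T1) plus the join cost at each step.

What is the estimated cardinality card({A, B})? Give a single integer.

Tables in S: A(250), B(60)
Edges inside S: A-B(d=30)
numerator = 250 * 60 = 15000
denominator = 30 = 30
card(S) = 15000 / 30 = 500

500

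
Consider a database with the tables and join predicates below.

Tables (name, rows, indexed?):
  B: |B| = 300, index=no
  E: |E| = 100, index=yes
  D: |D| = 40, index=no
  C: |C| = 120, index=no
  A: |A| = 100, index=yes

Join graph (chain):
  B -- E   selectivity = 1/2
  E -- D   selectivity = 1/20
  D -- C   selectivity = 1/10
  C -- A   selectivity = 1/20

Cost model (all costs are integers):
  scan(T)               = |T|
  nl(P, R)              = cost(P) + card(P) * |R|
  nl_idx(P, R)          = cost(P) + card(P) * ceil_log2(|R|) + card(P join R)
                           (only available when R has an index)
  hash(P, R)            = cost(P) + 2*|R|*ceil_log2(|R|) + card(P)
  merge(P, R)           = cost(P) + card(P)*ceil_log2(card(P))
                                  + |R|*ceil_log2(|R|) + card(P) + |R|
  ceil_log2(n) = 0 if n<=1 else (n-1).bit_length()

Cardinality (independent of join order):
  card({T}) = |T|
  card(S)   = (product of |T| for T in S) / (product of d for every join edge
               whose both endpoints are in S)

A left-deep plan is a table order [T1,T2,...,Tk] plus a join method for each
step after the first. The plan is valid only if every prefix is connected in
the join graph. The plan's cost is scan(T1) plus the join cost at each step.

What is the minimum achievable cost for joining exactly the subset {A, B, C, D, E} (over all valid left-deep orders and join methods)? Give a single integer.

23600

Selinger DP over subsets of {A,B,C,D,E}:
  {B}: scan cost=300, card=300
  {E}: scan cost=100, card=100
  {D}: scan cost=40, card=40
  {C}: scan cost=120, card=120
  {A}: scan cost=100, card=100
  {BE}: card=15000; try (E,hash)→2000, (B,merge)→3900, (E,merge)→4100, (B,hash)→5600, (E,nl_idx)→17400, (B,nl)→30100 …(+1); best=2000 via (E,hash)
  {DE}: card=200; try (E,nl_idx)→520, (D,hash)→680, (E,merge)→1120, (D,merge)→1180, (E,hash)→1480, (E,nl)→4040 …(+1); best=520 via (E,nl_idx)
  {CD}: card=480; try (D,hash)→720, (C,merge)→1280, (D,merge)→1360, (C,hash)→1760, (C,nl)→4840, (D,nl)→4920; best=720 via (D,hash)
  {AC}: card=600; try (A,nl_idx)→1560, (A,hash)→1640, (C,merge)→1860, (C,hash)→1880, (A,merge)→1880, (C,nl)→12100 …(+1); best=1560 via (A,nl_idx)
  {BDE}: card=30000; try (B,merge)→5320, (B,hash)→6120, (D,hash)→17480, (B,nl)→60520, (D,merge)→227280, (D,nl)→602000; best=5320 via (B,merge)
  {CDE}: card=2400; try (C,hash)→2400, (E,hash)→2600, (C,merge)→3280, (E,merge)→6320, (E,nl_idx)→6480, (C,nl)→24520 …(+1); best=2400 via (C,hash)
  {ACD}: card=2400; try (A,hash)→2600, (D,hash)→2640, (A,merge)→6320, (A,nl_idx)→6480, (D,merge)→8440, (D,nl)→25560 …(+1); best=2600 via (A,hash)
  {BCDE}: card=360000; try (B,hash)→10200, (B,merge)→36600, (C,hash)→37000, (C,merge)→486280, (B,nl)→722400, (C,nl)→3605320; best=10200 via (B,hash)
  {ACDE}: card=12000; try (A,hash)→6200, (E,hash)→6400, (A,nl_idx)→31200, (E,nl_idx)→31400, (A,merge)→34400, (E,merge)→34600 …(+2); best=6200 via (A,hash)
  {ABCDE}: card=1800000; try (B,hash)→23600, (B,merge)→189200, (A,hash)→371600, (B,nl)→3606200, (A,nl_idx)→4330200, (A,merge)→7211000 …(+1); best=23600 via (B,hash)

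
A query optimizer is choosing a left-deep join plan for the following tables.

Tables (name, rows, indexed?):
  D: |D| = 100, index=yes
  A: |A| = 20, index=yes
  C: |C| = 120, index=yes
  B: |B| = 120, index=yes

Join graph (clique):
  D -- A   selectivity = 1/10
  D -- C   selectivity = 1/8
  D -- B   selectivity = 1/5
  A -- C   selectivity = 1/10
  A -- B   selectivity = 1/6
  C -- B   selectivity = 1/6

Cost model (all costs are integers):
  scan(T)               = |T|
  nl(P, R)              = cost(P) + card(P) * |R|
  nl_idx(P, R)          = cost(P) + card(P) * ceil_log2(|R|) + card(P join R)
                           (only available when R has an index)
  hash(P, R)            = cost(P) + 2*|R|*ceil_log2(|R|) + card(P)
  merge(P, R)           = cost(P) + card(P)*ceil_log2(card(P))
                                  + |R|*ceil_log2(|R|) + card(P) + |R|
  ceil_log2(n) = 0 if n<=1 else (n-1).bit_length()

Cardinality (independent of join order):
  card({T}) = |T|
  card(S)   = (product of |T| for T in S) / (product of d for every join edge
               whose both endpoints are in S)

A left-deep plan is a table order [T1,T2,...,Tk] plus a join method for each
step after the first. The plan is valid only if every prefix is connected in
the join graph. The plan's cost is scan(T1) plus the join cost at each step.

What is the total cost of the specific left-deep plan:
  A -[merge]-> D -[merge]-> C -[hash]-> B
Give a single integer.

step 1: scan A: cost=20, card=20
step 2: join D via merge
    card(P join D) = 20*100/(10) = 200
    cost = 20 + 20*5 + 100*7 + 20 + 100 = 940
step 3: join C via merge
    card(P join C) = 200*120/(8*10) = 300
    cost = 940 + 200*8 + 120*7 + 200 + 120 = 3700
step 4: join B via hash
    card(P join B) = 300*120/(5*6*6) = 200
    cost = 3700 + 2*120*7 + 300 = 5680

5680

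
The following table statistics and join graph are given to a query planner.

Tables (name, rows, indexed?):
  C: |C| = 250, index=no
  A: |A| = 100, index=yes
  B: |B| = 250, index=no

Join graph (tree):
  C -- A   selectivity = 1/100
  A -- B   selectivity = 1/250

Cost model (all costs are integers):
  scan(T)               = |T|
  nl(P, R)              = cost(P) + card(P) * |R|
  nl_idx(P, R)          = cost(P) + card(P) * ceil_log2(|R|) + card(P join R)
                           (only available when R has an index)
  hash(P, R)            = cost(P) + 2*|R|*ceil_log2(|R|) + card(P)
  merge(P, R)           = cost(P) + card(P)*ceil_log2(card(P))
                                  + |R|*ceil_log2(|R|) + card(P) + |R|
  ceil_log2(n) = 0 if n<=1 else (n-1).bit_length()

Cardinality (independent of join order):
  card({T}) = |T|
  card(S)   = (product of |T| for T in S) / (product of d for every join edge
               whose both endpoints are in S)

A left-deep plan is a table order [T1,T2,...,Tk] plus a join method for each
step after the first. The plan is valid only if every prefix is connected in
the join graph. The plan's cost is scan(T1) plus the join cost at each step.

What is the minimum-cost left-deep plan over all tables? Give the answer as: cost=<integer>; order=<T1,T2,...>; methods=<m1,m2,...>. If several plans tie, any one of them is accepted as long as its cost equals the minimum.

cost=4950; order=B,A,C; methods=hash,merge

Selinger DP (subsets sized 1..n):
  {C}: scan cost=250, card=250
  {A}: scan cost=100, card=100
  {B}: scan cost=250, card=250
  {AC}: card=250; try (A,hash)→1900, (A,nl_idx)→2250, (C,merge)→3150, (A,merge)→3300, (C,hash)→4200, (C,nl)→25100 …(+1); best=1900 via (A,hash)
  {AB}: card=100; try (A,hash)→1900, (A,nl_idx)→2100, (B,merge)→3150, (A,merge)→3300, (B,hash)→4200, (B,nl)→25100 …(+1); best=1900 via (A,hash)
  {ABC}: card=250; try (C,merge)→4950, (C,hash)→6000, (B,hash)→6150, (B,merge)→6400, (C,nl)→26900, (B,nl)→64400; best=4950 via (C,merge)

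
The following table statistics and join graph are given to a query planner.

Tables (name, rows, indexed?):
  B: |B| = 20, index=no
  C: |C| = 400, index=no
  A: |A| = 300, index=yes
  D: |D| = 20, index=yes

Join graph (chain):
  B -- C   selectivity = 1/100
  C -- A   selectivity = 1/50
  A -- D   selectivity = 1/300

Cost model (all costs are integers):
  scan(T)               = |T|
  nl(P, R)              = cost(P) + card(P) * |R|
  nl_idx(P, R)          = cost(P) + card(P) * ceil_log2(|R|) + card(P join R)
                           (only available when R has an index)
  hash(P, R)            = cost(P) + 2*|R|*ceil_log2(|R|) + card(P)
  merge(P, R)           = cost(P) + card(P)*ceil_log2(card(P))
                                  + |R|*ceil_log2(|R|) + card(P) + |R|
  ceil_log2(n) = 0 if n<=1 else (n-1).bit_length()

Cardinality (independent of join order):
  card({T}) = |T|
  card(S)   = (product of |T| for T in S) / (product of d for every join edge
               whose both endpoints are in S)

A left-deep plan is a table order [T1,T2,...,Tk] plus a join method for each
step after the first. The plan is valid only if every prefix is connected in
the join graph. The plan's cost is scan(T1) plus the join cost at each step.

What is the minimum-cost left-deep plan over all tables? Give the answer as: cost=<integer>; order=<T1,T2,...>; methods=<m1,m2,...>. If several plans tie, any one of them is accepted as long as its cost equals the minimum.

Selinger DP (subsets sized 1..n):
  {B}: scan cost=20, card=20
  {C}: scan cost=400, card=400
  {A}: scan cost=300, card=300
  {D}: scan cost=20, card=20
  {BC}: card=80; try (B,hash)→1000, (C,merge)→4140, (B,merge)→4520, (C,hash)→7240, (C,nl)→8020, (B,nl)→8400; best=1000 via (B,hash)
  {AC}: card=2400; try (A,hash)→6200, (A,nl_idx)→6400, (C,merge)→7300, (A,merge)→7400, (C,hash)→7800, (C,nl)→120300 …(+1); best=6200 via (A,hash)
  {AD}: card=20; try (A,nl_idx)→220, (D,hash)→800, (D,nl_idx)→1820, (A,merge)→3140, (D,merge)→3420, (A,hash)→5440 …(+2); best=220 via (A,nl_idx)
  {ABC}: card=480; try (A,nl_idx)→2200, (A,merge)→4640, (A,hash)→6480, (B,hash)→8800, (A,nl)→25000, (B,merge)→37520 …(+1); best=2200 via (A,nl_idx)
  {ACD}: card=160; try (C,merge)→4340, (C,hash)→7440, (C,nl)→8220, (D,hash)→8800, (D,nl_idx)→18360, (D,merge)→37520 …(+1); best=4340 via (C,merge)
  {ABCD}: card=32; try (D,hash)→2880, (D,nl_idx)→4632, (B,hash)→4700, (B,merge)→5900, (D,merge)→7120, (B,nl)→7540 …(+1); best=2880 via (D,hash)

cost=2880; order=C,B,A,D; methods=hash,nl_idx,hash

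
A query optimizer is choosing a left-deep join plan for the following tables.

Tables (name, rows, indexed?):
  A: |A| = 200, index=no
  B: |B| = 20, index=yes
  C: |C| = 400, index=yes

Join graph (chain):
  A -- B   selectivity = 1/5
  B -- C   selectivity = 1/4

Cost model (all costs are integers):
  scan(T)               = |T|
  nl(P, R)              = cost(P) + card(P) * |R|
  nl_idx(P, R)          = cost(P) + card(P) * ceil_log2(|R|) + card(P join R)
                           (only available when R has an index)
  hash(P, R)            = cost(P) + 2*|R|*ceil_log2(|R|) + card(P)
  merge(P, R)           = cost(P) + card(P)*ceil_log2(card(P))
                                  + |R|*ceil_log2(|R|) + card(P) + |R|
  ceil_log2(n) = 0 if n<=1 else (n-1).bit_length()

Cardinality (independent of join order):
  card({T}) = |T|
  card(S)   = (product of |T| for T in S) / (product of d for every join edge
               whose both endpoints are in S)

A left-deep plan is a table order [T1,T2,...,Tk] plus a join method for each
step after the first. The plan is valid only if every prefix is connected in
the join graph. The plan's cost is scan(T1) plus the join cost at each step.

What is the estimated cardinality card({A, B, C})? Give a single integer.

Tables in S: A(200), B(20), C(400)
Edges inside S: A-B(d=5), B-C(d=4)
numerator = 200 * 20 * 400 = 1600000
denominator = 5 * 4 = 20
card(S) = 1600000 / 20 = 80000

80000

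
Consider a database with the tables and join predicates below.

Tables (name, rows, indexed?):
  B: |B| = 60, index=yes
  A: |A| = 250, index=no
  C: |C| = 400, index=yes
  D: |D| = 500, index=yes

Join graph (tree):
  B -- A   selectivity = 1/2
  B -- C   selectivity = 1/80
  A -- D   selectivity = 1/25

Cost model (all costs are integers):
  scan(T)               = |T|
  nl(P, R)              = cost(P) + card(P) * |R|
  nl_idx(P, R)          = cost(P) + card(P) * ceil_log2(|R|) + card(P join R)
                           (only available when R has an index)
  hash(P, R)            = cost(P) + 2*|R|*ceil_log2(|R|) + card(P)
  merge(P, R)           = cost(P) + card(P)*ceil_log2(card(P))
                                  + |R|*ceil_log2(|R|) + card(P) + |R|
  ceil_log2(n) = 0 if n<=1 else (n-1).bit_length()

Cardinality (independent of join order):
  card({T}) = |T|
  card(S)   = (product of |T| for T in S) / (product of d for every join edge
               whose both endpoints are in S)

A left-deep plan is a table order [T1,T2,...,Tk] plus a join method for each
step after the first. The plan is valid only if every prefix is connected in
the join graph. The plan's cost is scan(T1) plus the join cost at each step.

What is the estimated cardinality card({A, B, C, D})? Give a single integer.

750000

Tables in S: A(250), B(60), C(400), D(500)
Edges inside S: B-A(d=2), B-C(d=80), A-D(d=25)
numerator = 250 * 60 * 400 * 500 = 3000000000
denominator = 2 * 80 * 25 = 4000
card(S) = 3000000000 / 4000 = 750000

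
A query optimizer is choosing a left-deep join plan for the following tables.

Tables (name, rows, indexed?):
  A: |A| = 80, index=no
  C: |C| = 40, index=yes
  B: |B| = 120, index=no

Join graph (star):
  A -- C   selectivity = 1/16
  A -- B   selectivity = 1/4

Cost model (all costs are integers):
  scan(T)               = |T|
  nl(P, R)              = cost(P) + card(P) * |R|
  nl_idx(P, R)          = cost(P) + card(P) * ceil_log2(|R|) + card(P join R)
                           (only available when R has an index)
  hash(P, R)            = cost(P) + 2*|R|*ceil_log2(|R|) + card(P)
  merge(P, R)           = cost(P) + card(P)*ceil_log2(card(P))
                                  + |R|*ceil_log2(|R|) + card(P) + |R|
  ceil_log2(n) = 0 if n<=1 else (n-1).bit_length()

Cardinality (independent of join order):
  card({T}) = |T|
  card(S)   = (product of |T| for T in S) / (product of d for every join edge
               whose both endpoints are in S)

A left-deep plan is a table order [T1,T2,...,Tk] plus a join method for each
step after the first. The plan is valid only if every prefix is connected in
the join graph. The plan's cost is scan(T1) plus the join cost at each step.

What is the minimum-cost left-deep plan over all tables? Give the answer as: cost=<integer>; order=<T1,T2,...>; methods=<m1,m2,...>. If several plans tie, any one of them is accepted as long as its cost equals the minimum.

Selinger DP (subsets sized 1..n):
  {A}: scan cost=80, card=80
  {C}: scan cost=40, card=40
  {B}: scan cost=120, card=120
  {AC}: card=200; try (C,hash)→640, (C,nl_idx)→760, (A,merge)→960, (C,merge)→1000, (A,hash)→1200, (A,nl)→3240 …(+1); best=640 via (C,hash)
  {AB}: card=2400; try (A,hash)→1360, (B,merge)→1680, (A,merge)→1720, (B,hash)→1840, (B,nl)→9680, (A,nl)→9720; best=1360 via (A,hash)
  {ABC}: card=6000; try (B,hash)→2520, (B,merge)→3400, (C,hash)→4240, (C,nl_idx)→21760, (B,nl)→24640, (C,merge)→32840 …(+1); best=2520 via (B,hash)

cost=2520; order=A,C,B; methods=hash,hash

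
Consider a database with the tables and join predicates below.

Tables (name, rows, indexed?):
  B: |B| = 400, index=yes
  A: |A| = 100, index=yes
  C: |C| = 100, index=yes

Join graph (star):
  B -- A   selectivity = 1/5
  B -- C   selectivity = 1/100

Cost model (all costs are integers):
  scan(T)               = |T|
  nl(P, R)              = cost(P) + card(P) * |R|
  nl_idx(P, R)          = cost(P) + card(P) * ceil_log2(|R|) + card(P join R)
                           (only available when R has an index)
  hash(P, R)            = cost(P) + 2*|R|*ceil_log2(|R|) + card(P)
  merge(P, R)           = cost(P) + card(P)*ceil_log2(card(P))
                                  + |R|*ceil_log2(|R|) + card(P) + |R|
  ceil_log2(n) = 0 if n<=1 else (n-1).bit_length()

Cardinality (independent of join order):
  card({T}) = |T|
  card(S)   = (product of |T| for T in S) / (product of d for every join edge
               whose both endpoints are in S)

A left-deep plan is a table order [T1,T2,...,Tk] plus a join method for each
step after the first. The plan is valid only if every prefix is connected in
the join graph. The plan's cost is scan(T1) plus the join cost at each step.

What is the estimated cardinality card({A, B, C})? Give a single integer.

Tables in S: A(100), B(400), C(100)
Edges inside S: B-A(d=5), B-C(d=100)
numerator = 100 * 400 * 100 = 4000000
denominator = 5 * 100 = 500
card(S) = 4000000 / 500 = 8000

8000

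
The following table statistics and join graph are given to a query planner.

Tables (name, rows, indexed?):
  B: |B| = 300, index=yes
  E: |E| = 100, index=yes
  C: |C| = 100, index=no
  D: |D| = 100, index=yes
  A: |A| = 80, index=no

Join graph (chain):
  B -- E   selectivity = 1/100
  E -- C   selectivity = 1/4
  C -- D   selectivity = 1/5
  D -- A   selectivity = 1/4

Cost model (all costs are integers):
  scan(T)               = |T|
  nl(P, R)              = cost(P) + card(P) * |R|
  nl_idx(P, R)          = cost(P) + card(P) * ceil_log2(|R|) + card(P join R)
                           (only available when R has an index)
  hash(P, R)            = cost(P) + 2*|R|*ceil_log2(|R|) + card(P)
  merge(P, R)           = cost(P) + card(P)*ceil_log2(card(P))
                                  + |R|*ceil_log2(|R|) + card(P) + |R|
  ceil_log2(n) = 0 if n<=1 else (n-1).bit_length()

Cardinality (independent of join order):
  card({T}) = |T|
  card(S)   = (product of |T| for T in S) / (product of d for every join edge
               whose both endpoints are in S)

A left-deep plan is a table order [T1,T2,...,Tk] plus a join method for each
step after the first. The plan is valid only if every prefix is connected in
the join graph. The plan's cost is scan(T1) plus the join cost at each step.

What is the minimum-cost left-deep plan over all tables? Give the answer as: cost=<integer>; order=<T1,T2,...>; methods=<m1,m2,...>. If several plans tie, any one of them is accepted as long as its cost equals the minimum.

cost=163020; order=E,B,C,D,A; methods=nl_idx,hash,hash,hash

Selinger DP (subsets sized 1..n):
  {B}: scan cost=300, card=300
  {E}: scan cost=100, card=100
  {C}: scan cost=100, card=100
  {D}: scan cost=100, card=100
  {A}: scan cost=80, card=80
  {BE}: card=300; try (B,nl_idx)→1300, (E,hash)→2000, (E,nl_idx)→2700, (B,merge)→3900, (E,merge)→4100, (B,hash)→5600 …(+2); best=1300 via (B,nl_idx)
  {CE}: card=2500; try (E,hash)→1600, (C,hash)→1600, (E,merge)→1700, (C,merge)→1700, (E,nl_idx)→3300, (E,nl)→10100 …(+1); best=1600 via (E,hash)
  {CD}: card=2000; try (D,hash)→1600, (C,hash)→1600, (D,merge)→1700, (C,merge)→1700, (D,nl_idx)→2800, (D,nl)→10100 …(+1); best=1600 via (D,hash)
  {AD}: card=2000; try (A,hash)→1320, (D,merge)→1520, (A,merge)→1540, (D,hash)→1560, (D,nl_idx)→2640, (D,nl)→8080 …(+1); best=1320 via (A,hash)
  {BCE}: card=7500; try (C,hash)→3000, (C,merge)→5100, (B,hash)→9500, (C,nl)→31300, (B,nl_idx)→31600, (B,merge)→37100 …(+1); best=3000 via (C,hash)
  {CDE}: card=50000; try (E,hash)→5000, (D,hash)→5500, (E,merge)→26400, (D,merge)→34900, (E,nl_idx)→65600, (D,nl_idx)→69100 …(+2); best=5000 via (E,hash)
  {ACD}: card=40000; try (C,hash)→4720, (A,hash)→4720, (C,merge)→26120, (A,merge)→26240, (A,nl)→161600, (C,nl)→201320; best=4720 via (C,hash)
  {BCDE}: card=150000; try (D,hash)→11900, (B,hash)→60400, (D,merge)→108800, (D,nl_idx)→205500, (B,nl_idx)→605000, (D,nl)→753000 …(+2); best=11900 via (D,hash)
  {ACDE}: card=1000000; try (E,hash)→46120, (A,hash)→56120, (E,merge)→685520, (A,merge)→855640, (E,nl_idx)→1284720, (E,nl)→4004720 …(+1); best=46120 via (E,hash)
  {ABCDE}: card=3000000; try (A,hash)→163020, (B,hash)→1051520, (A,merge)→2862540, (A,nl)→12011900, (B,nl_idx)→12046120, (B,merge)→21049120 …(+1); best=163020 via (A,hash)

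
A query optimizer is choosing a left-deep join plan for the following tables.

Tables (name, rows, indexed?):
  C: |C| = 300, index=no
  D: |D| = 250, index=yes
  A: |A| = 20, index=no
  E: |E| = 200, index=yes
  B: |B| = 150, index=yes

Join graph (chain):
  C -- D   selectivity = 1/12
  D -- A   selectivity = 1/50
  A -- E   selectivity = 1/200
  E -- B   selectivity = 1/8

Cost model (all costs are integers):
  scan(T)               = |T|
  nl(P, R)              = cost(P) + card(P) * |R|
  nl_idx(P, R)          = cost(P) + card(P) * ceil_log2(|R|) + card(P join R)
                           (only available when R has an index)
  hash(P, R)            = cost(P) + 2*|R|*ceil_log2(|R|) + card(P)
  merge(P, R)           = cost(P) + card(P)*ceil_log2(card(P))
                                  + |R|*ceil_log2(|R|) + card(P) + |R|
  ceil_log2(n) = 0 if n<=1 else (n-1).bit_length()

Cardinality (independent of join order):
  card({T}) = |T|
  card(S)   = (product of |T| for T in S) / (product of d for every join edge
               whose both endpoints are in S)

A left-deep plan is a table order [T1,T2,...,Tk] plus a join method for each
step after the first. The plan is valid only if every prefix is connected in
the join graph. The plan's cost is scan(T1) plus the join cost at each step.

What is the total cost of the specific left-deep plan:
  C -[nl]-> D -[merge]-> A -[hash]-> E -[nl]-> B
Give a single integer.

step 1: scan C: cost=300, card=300
step 2: join D via nl
    card(P join D) = 300*250/(12) = 6250
    cost = 300 + 300*250 = 75300
step 3: join A via merge
    card(P join A) = 6250*20/(50) = 2500
    cost = 75300 + 6250*13 + 20*5 + 6250 + 20 = 162920
step 4: join E via hash
    card(P join E) = 2500*200/(200) = 2500
    cost = 162920 + 2*200*8 + 2500 = 168620
step 5: join B via nl
    card(P join B) = 2500*150/(8) = 46875
    cost = 168620 + 2500*150 = 543620

543620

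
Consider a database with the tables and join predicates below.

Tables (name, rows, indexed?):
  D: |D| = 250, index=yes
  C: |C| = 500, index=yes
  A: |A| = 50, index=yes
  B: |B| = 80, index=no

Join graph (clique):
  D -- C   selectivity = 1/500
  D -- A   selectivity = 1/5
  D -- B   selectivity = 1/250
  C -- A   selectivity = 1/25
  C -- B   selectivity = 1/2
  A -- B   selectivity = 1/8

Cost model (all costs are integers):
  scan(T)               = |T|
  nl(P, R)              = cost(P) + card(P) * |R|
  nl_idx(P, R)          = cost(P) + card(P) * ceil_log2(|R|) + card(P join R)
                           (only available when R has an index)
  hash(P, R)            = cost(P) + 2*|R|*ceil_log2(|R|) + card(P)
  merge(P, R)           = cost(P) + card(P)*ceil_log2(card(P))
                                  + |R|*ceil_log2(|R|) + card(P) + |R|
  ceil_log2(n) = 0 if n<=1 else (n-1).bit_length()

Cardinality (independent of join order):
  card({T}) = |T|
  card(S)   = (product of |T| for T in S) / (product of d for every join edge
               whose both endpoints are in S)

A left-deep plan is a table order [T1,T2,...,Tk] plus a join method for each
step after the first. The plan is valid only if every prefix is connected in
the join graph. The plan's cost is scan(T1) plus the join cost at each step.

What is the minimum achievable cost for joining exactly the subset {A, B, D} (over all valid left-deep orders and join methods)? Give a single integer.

1380

Selinger DP over subsets of {A,B,D}:
  {D}: scan cost=250, card=250
  {A}: scan cost=50, card=50
  {B}: scan cost=80, card=80
  {AD}: card=2500; try (A,hash)→1100, (D,merge)→2650, (A,merge)→2850, (D,nl_idx)→2950, (D,hash)→4100, (A,nl_idx)→4250 …(+2); best=1100 via (A,hash)
  {BD}: card=80; try (D,nl_idx)→800, (B,hash)→1620, (D,merge)→2970, (B,merge)→3140, (D,hash)→4160, (D,nl)→20080 …(+1); best=800 via (D,nl_idx)
  {AB}: card=500; try (A,hash)→760, (B,merge)→1040, (A,nl_idx)→1060, (A,merge)→1070, (B,hash)→1220, (B,nl)→4050 …(+1); best=760 via (A,hash)
  {ABD}: card=100; try (A,nl_idx)→1380, (A,hash)→1480, (A,merge)→1790, (B,hash)→4720, (A,nl)→4800, (D,nl_idx)→4860 …(+5); best=1380 via (A,nl_idx)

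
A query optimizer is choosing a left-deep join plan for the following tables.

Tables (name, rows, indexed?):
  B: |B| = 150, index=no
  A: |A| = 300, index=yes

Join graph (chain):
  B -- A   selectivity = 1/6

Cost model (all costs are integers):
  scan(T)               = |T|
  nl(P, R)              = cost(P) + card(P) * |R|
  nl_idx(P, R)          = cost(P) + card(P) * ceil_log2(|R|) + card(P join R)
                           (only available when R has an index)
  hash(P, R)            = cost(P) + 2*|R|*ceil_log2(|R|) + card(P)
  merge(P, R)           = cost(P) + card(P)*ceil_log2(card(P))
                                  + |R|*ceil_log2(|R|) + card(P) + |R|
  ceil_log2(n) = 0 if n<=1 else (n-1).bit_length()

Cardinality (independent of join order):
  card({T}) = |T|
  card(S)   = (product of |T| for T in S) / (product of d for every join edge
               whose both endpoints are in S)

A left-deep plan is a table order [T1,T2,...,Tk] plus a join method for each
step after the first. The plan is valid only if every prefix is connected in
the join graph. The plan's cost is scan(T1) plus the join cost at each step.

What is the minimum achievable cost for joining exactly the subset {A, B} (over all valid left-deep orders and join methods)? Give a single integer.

3000

Selinger DP over subsets of {A,B}:
  {B}: scan cost=150, card=150
  {A}: scan cost=300, card=300
  {AB}: card=7500; try (B,hash)→3000, (A,merge)→4500, (B,merge)→4650, (A,hash)→5700, (A,nl_idx)→9000, (A,nl)→45150 …(+1); best=3000 via (B,hash)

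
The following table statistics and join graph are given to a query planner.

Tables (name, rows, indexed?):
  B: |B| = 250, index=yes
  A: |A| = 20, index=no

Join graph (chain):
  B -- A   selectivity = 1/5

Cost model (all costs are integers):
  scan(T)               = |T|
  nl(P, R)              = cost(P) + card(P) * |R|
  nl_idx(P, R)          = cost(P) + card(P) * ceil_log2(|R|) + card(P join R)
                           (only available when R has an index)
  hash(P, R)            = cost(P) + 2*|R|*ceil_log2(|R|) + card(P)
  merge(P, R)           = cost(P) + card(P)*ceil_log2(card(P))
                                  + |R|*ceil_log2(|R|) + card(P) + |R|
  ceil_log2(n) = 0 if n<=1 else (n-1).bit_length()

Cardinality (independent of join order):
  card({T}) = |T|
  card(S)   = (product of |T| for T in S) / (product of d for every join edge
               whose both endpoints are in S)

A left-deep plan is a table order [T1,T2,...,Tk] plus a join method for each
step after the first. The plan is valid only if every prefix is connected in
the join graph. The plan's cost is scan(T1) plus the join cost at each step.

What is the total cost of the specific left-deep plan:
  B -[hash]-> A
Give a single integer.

700

step 1: scan B: cost=250, card=250
step 2: join A via hash
    card(P join A) = 250*20/(5) = 1000
    cost = 250 + 2*20*5 + 250 = 700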